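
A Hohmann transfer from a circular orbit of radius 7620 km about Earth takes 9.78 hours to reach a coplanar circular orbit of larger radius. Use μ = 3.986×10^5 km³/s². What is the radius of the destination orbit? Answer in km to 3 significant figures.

Transfer time t = 9.78 hours = 35208 s, and t = π√(a_t³/μ).
So a_t = (μ t²/π²)^(1/3) = (3.986×10^5 × (35208)² / π²)^(1/3) = 36856 km.
Since a_t = (r₁ + r₂)/2, r₂ = 2a_t − r₁ = 2×36856 − 7620 = 66092 km.

r₂ = 66100 km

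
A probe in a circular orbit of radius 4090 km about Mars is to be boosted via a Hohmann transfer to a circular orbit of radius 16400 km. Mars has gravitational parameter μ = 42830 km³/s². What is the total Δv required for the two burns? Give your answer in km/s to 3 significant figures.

The Hohmann ellipse has a_t = (r₁ + r₂)/2 = 10245 km.
At r₁ the circular-orbit speed is v₁ = √(μ/r₁) = 3.2360 km/s.
On the transfer ellipse at r₁, vis-viva equation gives v_p = √[μ(2/r₁ − 1/a_t)] = 4.0943 km/s.
First burn Δv₁ = |v_p − v₁| = 0.8583 km/s.
At r₂, v₂ = √(μ/r₂) = 1.616 km/s.
Transfer-orbit speed at r₂: v_a = √[μ(2/r₂ − 1/a_t)] = 1.021 km/s.
Second burn Δv₂ = |v₂ − v_a| = 0.5950 km/s.
Total Δv = Δv₁ + Δv₂ = 1.453 km/s.

Δv = 1.45 km/s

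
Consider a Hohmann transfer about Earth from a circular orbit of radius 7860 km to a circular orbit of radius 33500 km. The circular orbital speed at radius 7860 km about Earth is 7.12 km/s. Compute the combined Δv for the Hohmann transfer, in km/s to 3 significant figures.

Δv = 3.26 km/s

From the circular-orbit relation v² = μ/r at r = 7860 km: μ = v²r = (7.12)² × 7860 = 3.98458×10^5 km³/s².
Semi-major axis of the transfer orbit: a_t = (7860 + 33500)/2 = 20680 km.
At r₁ the circular-orbit speed is v₁ = √(μ/r₁) = 7.120 km/s.
On the transfer ellipse at r₁, v² = μ(2/r − 1/a) gives v_p = √[μ(2/r₁ − 1/a_t)] = 9.062 km/s.
First burn Δv₁ = |v_p − v₁| = 1.942 km/s.
Circular speed at r₂: v₂ = √(μ/r₂) = 3.449 km/s.
Transfer-orbit speed at r₂: v_a = √[μ(2/r₂ − 1/a_t)] = 2.126 km/s.
Second burn Δv₂ = |v₂ − v_a| = 1.323 km/s.
Total Δv = Δv₁ + Δv₂ = 3.265 km/s.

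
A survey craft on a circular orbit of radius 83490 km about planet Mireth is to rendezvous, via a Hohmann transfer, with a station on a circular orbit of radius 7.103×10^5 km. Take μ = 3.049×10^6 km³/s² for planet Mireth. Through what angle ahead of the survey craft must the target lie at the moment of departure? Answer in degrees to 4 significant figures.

The Hohmann ellipse has a_t = (r₁ + r₂)/2 = 3.96895×10^5 km.
Transfer time t = π√(a_t³/μ) = 4.4987×10^5 s.
Target angular speed ω₂ = √(μ/r₂³) = 2.9169×10^-6 rad/s.
Angle swept by the target during transfer: ω₂·t = 1.3122 rad = 75.18°.
The survey craft traverses 180° on the transfer ellipse, so the target must lead by 180° − 75.18° = 104.8°.

φ = 104.8°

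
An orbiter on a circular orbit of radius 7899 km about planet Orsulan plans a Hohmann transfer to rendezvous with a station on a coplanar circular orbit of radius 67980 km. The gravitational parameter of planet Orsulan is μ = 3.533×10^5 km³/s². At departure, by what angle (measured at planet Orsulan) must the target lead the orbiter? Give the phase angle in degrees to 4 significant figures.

φ = 105.0°

The Hohmann ellipse has a_t = (r₁ + r₂)/2 = 37939.5 km.
The half-period of the transfer ellipse is t = π√(a_t³/μ) = 39058.5 s.
Target angular speed ω₂ = √(μ/r₂³) = 3.35351×10^-5 rad/s.
Angle swept by the target during transfer: ω₂·t = 1.30983 rad = 75.048°.
Arrival is 180° from departure on the ellipse, so φ = 180° − 75.048° = 105.0°.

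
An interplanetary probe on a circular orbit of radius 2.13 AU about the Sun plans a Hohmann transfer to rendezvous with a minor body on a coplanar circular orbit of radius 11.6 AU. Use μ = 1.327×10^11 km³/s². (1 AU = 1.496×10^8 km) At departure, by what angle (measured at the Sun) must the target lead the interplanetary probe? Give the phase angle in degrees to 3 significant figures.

φ = 98.1°

In km: r₁ = 2.13 × 1.496×10^8 = 3.18648×10^8 km; r₂ = 11.6 × 1.496×10^8 = 1.73536×10^9 km.
Transfer-ellipse semi-major axis a_t = (r₁ + r₂)/2 = (3.18648×10^8 + 1.73536×10^9)/2 = 1.027004×10^9 km.
The half-period of the transfer ellipse is t = π√(a_t³/μ) = 2.838394×10^8 s.
Target angular speed ω₂ = √(μ/r₂³) = 5.039078×10^-9 rad/s.
Angle swept by the target during transfer: ω₂·t = 1.430289 rad = 81.9495°.
The interplanetary probe traverses 180° on the transfer ellipse, so the target must lead by 180° − 81.9495° = 98.1°.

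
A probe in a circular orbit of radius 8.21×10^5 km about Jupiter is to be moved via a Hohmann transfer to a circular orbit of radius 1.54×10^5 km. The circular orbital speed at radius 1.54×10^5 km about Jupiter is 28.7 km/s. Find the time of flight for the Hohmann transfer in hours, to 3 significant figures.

From the circular-orbit relation v² = μ/r at r = 1.54×10^5 km: μ = v²r = (28.7)² × 1.54×10^5 = 1.26848×10^8 km³/s².
Semi-major axis of the transfer orbit: a_t = (8.210×10^5 + 1.540×10^5)/2 = 4.875×10^5 km.
By Kepler's third law the transfer-orbit period is T = 2π√(a_t³/μ), so t = T/2 = 94940 s.
Converting: 94940 s ÷ 3600 s/hour = 26.4 hours.

t = 26.4 hours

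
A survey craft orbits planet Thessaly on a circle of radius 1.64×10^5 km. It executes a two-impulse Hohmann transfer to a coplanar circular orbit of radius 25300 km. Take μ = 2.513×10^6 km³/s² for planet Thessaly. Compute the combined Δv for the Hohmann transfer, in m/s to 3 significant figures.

The Hohmann ellipse has a_t = (r₁ + r₂)/2 = 94650 km.
At r₁ the circular-orbit speed is v₁ = √(μ/r₁) = 3.9145 km/s.
Transfer-orbit speed at r₁ (vis-viva): v_a = √[μ(2/r₁ − 1/a_t)] = 2.0238 km/s.
First burn Δv₁ = |v_a − v₁| = 1.8907 km/s.
Circular speed at r₂: v₂ = √(μ/r₂) = 9.966347 km/s.
Transfer-orbit speed at r₂: v_p = √[μ(2/r₂ − 1/a_t)] = 13.11891 km/s.
Second burn Δv₂ = |v₂ − v_p| = 3.1526 km/s.
Total Δv = Δv₁ + Δv₂ = 5.043 km/s.

Δv = 5040 m/s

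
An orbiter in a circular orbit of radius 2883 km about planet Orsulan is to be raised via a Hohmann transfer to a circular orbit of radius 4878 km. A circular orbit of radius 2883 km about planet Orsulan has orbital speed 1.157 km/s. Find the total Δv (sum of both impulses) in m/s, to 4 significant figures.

Δv = 263.0 m/s

From the circular-orbit relation v² = μ/r at r = 2883 km: μ = v²r = (1.157)² × 2883 = 3859.33 km³/s².
The Hohmann ellipse has a_t = (r₁ + r₂)/2 = 3880.5 km.
At r₁ the circular-orbit speed is v₁ = √(μ/r₁) = 1.1570 km/s.
Transfer-orbit speed at r₁ (vis-viva): v_p = √[μ(2/r₁ − 1/a_t)] = 1.2972 km/s.
First burn Δv₁ = |v_p − v₁| = 0.1402 km/s.
Circular speed at r₂: v₂ = √(μ/r₂) = 0.8895 km/s.
Transfer-orbit speed at r₂: v_a = √[μ(2/r₂ − 1/a_t)] = 0.7667 km/s.
Second burn Δv₂ = |v₂ − v_a| = 0.1228 km/s.
Δv = Δv₁ + Δv₂ = 0.1402 + 0.1228 = 0.2630 km/s.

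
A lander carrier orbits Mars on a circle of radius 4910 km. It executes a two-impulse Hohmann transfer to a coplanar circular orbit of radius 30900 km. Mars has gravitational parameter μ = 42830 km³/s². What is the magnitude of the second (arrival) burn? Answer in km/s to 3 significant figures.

Δv₂ = 0.561 km/s

Transfer-ellipse semi-major axis a_t = (r₁ + r₂)/2 = (4910 + 30900)/2 = 17905 km.
On the circular orbit at r = 30900 km, v_c = √(μ/r) = 1.1773 km/s.
Vis-viva on the transfer ellipse at r = 30900 km gives v_t = √[μ(2/r − 1/a_t)] = 0.61652 km/s.
Δv₂ = |v_t − v_c| = |0.61652 − 1.1773| = 0.5608 km/s.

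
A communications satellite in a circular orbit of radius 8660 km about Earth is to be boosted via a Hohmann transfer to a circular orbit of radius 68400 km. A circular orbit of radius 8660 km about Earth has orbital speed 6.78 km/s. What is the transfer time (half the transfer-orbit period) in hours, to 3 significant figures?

t = 10.5 hours

From the circular-orbit relation v² = μ/r at r = 8660 km: μ = v²r = (6.78)² × 8660 = 3.98086×10^5 km³/s².
The Hohmann ellipse has a_t = (r₁ + r₂)/2 = 38530 km.
Transfer time t = π√(a_t³/μ) = π√((38530)³ / 3.98086×10^5) = 37660 s.
Converting: 37660 s ÷ 3600 s/hour = 10.5 hours.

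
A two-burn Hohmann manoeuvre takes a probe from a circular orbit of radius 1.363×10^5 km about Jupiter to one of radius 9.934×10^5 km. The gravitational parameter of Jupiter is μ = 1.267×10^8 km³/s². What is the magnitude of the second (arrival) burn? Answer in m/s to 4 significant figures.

Semi-major axis of the transfer orbit: a_t = (1.363×10^5 + 9.934×10^5)/2 = 5.6485×10^5 km.
Circular speed at r = 9.934×10^5 km: v_c = √(μ/r) = 11.2934 km/s.
Transfer-orbit speed at the same r (vis-viva, a = a_t): v_t = √[μ(2/r − 1/a_t)] = 5.54763 km/s.
Δv₂ = |v_t − v_c| = |5.54763 − 11.2934| = 5.746 km/s.

Δv₂ = 5746 m/s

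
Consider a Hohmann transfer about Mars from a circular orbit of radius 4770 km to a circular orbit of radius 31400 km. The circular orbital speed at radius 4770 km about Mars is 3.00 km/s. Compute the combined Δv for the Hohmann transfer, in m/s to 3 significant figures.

Δv = 1520 m/s

From the circular-orbit relation v² = μ/r at r = 4770 km: μ = v²r = (3.00)² × 4770 = 42930.0 km³/s².
Transfer-ellipse semi-major axis a_t = (r₁ + r₂)/2 = (4770 + 31400)/2 = 18085 km.
At r₁ the circular-orbit speed is v₁ = √(μ/r₁) = 3.000 km/s.
Transfer-orbit speed at r₁ (vis-viva equation): v_p = √[μ(2/r₁ − 1/a_t)] = 3.953 km/s.
First burn Δv₁ = |v_p − v₁| = 0.9530 km/s.
At r₂, v₂ = √(μ/r₂) = 1.1693 km/s.
Transfer-orbit speed at r₂: v_a = √[μ(2/r₂ − 1/a_t)] = 0.60050 km/s.
Second burn Δv₂ = |v₂ − v_a| = 0.5688 km/s.
Total Δv = Δv₁ + Δv₂ = 1.522 km/s.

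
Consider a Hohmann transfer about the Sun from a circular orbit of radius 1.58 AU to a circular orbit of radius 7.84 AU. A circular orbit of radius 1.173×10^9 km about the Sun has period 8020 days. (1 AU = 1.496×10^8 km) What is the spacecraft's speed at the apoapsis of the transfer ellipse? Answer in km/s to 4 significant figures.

v = 6.161 km/s

From Kepler's third law T² = 4π²r³/μ at r = 1.173×10^9 km, T = 8020 days = 8020 × 86400 s = 6.92928×10^8 s: μ = 4π²r³/T² = 1.32702×10^11 km³/s².
In km: r₁ = 1.58 × 1.496×10^8 = 2.36368×10^8 km; r₂ = 7.84 × 1.496×10^8 = 1.172864×10^9 km.
Transfer-ellipse semi-major axis a_t = (r₁ + r₂)/2 = (2.36368×10^8 + 1.172864×10^9)/2 = 7.04616×10^8 km.
At apoapsis, r = 1.172864×10^9 km.
From the vis-viva equation, v = √[μ(2/r − 1/a_t)] = 6.161 km/s.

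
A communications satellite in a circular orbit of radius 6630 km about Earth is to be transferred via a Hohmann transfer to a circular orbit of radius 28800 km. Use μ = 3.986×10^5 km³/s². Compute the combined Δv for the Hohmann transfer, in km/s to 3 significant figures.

Δv = 3.58 km/s

Semi-major axis of the transfer orbit: a_t = (6630 + 28800)/2 = 17715 km.
At r₁ the circular-orbit speed is v₁ = √(μ/r₁) = 7.7538 km/s.
Transfer-orbit speed at r₁ (vis-viva): v_p = √[μ(2/r₁ − 1/a_t)] = 9.8864 km/s.
First burn Δv₁ = |v_p − v₁| = 2.133 km/s.
At r₂, v₂ = √(μ/r₂) = 3.720 km/s.
Transfer-orbit speed at r₂: v_a = √[μ(2/r₂ − 1/a_t)] = 2.276 km/s.
Second burn Δv₂ = |v₂ − v_a| = 1.444 km/s.
Total Δv = Δv₁ + Δv₂ = 3.577 km/s.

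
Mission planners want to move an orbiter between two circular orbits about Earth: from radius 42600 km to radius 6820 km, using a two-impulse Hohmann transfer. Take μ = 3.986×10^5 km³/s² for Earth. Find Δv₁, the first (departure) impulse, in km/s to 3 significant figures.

Δv₁ = 1.45 km/s

The Hohmann ellipse has a_t = (r₁ + r₂)/2 = 24710 km.
Circular speed at r = 42600 km: v_c = √(μ/r) = 3.059 km/s.
Vis-viva on the transfer ellipse at r = 42600 km gives v_t = √[μ(2/r − 1/a_t)] = 1.607 km/s.
Δv₁ = |v_t − v_c| = |1.607 − 3.059| = 1.452 km/s.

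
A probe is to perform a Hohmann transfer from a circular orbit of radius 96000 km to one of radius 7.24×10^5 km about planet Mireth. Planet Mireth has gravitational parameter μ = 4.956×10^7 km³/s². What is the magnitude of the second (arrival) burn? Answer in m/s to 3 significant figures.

Δv₂ = 4270 m/s

The Hohmann ellipse has a_t = (r₁ + r₂)/2 = 4.100×10^5 km.
Circular speed at r = 7.240×10^5 km: v_c = √(μ/r) = 8.274 km/s.
Transfer-orbit speed at the same r (vis-viva, a = a_t): v_t = √[μ(2/r − 1/a_t)] = 4.004 km/s.
Δv₂ = |v_t − v_c| = |4.004 − 8.274| = 4.270 km/s.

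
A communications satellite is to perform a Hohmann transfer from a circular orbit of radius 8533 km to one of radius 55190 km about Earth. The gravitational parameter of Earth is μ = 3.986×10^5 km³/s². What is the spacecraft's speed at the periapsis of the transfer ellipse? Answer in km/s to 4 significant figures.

v = 8.995 km/s

Semi-major axis of the transfer orbit: a_t = (8533 + 55190)/2 = 31861.5 km.
At periapsis, r = 8533 km.
Applying v² = μ(2/r − 1/a_t): v = 8.995 km/s.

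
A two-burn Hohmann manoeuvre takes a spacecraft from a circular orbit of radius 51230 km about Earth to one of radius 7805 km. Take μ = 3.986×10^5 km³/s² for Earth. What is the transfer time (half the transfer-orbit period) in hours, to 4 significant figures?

t = 7.010 hours

The Hohmann ellipse has a_t = (r₁ + r₂)/2 = 29517.5 km.
Transfer time t = π√(a_t³/μ) = π√((29517.5)³ / 3.986×10^5) = 25235 s.
Converting: 25235 s ÷ 3600 s/hour = 7.010 hours.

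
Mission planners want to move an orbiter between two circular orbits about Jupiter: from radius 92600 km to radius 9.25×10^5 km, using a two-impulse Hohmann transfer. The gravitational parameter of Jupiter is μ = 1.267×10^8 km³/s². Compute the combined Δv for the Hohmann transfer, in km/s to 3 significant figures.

Δv = 19.6 km/s

Transfer-ellipse semi-major axis a_t = (r₁ + r₂)/2 = (92600 + 9.250×10^5)/2 = 5.088×10^5 km.
Circular speed at r₁: v₁ = √(μ/r₁) = √(1.267×10^8/92600) = 36.990 km/s.
Transfer-orbit speed at r₁ (vis-viva): v_p = √[μ(2/r₁ − 1/a_t)] = 49.875 km/s.
First burn Δv₁ = |v_p − v₁| = 12.885 km/s.
Circular speed at r₂: v₂ = √(μ/r₂) = 11.70355 km/s.
Transfer-orbit speed at r₂: v_a = √[μ(2/r₂ − 1/a_t)] = 4.992860 km/s.
Second burn Δv₂ = |v₂ − v_a| = 6.7107 km/s.
Total Δv = Δv₁ + Δv₂ = 19.60 km/s.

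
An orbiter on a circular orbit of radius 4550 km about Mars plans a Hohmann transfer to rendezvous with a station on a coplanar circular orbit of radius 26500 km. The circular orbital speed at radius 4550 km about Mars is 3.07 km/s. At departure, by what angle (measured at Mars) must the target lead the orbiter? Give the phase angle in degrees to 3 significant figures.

φ = 99.3°

From the circular-orbit relation v² = μ/r at r = 4550 km: μ = v²r = (3.07)² × 4550 = 42883.3 km³/s².
The Hohmann ellipse has a_t = (r₁ + r₂)/2 = 15525 km.
Transfer time t = π√(a_t³/μ) = 29346 s.
Target angular speed ω₂ = √(μ/r₂³) = 4.8004×10^-5 rad/s.
Angle swept by the target during transfer: ω₂·t = 1.4087 rad = 80.71°.
The orbiter traverses 180° on the transfer ellipse, so the target must lead by 180° − 80.71° = 99.3°.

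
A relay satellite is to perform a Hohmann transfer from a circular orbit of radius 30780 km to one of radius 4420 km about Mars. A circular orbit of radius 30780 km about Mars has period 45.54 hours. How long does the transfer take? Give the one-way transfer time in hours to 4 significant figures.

t = 9.845 hours

From Kepler's third law T² = 4π²r³/μ at r = 30780 km, T = 45.54 hours = 45.54 × 3600 s = 1.63944×10^5 s: μ = 4π²r³/T² = 42832.6 km³/s².
Semi-major axis of the transfer orbit: a_t = (30780 + 4420)/2 = 17600 km.
Half the transfer-orbit period gives t = π√(a_t³/μ) = 35443 s.
Converting: 35443 s ÷ 3600 s/hour = 9.845 hours.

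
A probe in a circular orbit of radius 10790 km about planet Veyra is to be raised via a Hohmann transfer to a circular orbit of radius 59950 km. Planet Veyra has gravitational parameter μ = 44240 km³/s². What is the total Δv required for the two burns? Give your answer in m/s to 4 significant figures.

Semi-major axis of the transfer orbit: a_t = (10790 + 59950)/2 = 35370 km.
Circular speed at r₁: v₁ = √(μ/r₁) = √(44240/10790) = 2.0249 km/s.
On the transfer ellipse at r₁, v² = μ(2/r − 1/a) gives v_p = √[μ(2/r₁ − 1/a_t)] = 2.6362 km/s.
First burn Δv₁ = |v_p − v₁| = 0.6113 km/s.
At r₂, v₂ = √(μ/r₂) = 0.85904 km/s.
Transfer-orbit speed at r₂: v_a = √[μ(2/r₂ − 1/a_t)] = 0.47447 km/s.
Second burn Δv₂ = |v₂ − v_a| = 0.3846 km/s.
Δv = Δv₁ + Δv₂ = 0.6113 + 0.3846 = 0.9959 km/s.

Δv = 995.9 m/s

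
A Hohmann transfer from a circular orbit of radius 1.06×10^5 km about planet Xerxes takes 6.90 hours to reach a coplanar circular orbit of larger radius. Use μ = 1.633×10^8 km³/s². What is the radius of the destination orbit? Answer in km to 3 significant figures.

r₂ = 3.28×10^5 km

Transfer time t = 6.90 hours = 24840 s, and t = π√(a_t³/μ).
So a_t = (μ t²/π²)^(1/3) = (1.633×10^8 × (24840)² / π²)^(1/3) = 2.1694×10^5 km.
Since a_t = (r₁ + r₂)/2, r₂ = 2a_t − r₁ = 2×2.1694×10^5 − 1.060×10^5 = 3.2788×10^5 km.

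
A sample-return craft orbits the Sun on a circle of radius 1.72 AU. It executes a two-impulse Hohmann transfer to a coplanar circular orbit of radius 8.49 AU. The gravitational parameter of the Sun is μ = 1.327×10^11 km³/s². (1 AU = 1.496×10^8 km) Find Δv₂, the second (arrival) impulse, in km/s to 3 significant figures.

Δv₂ = 4.29 km/s

In km: r₁ = 1.72 × 1.496×10^8 = 2.57312×10^8 km; r₂ = 8.49 × 1.496×10^8 = 1.270104×10^9 km.
Transfer-ellipse semi-major axis a_t = (r₁ + r₂)/2 = (2.57312×10^8 + 1.270104×10^9)/2 = 7.63708×10^8 km.
Circular speed at r = 1.270104×10^9 km: v_c = √(μ/r) = 10.2215 km/s.
Transfer-orbit speed at the same r (vis-viva, a = a_t): v_t = √[μ(2/r − 1/a_t)] = 5.93311 km/s.
Δv₂ = |v_t − v_c| = |5.93311 − 10.2215| = 4.288 km/s.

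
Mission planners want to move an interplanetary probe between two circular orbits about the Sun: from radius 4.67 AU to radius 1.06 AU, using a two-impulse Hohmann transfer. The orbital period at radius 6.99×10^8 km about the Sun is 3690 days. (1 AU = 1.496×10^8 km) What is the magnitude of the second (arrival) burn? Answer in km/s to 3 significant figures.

Δv₂ = 8.00 km/s

From Kepler's third law T² = 4π²r³/μ at r = 6.99×10^8 km, T = 3690 days = 3690 × 86400 s = 3.18816×10^8 s: μ = 4π²r³/T² = 1.32651×10^11 km³/s².
In km: r₁ = 4.67 × 1.496×10^8 = 6.98632×10^8 km; r₂ = 1.06 × 1.496×10^8 = 1.58576×10^8 km.
The Hohmann ellipse has a_t = (r₁ + r₂)/2 = 4.28604×10^8 km.
Circular speed at r = 1.58576×10^8 km: v_c = √(μ/r) = 28.923 km/s.
Transfer-orbit speed at the same r (vis-viva, a = a_t): v_t = √[μ(2/r − 1/a_t)] = 36.926 km/s.
Δv₂ = |v_t − v_c| = |36.926 − 28.923| = 8.003 km/s.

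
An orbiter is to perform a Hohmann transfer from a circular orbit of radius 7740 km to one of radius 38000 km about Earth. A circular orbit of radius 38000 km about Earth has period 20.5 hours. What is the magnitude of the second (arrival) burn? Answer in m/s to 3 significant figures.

From Kepler's third law T² = 4π²r³/μ at r = 38000 km, T = 20.5 hours = 20.5 × 3600 s = 73800 s: μ = 4π²r³/T² = 3.97739×10^5 km³/s².
Semi-major axis of the transfer orbit: a_t = (7740 + 38000)/2 = 22870 km.
On the circular orbit at r = 38000 km, v_c = √(μ/r) = 3.235 km/s.
Vis-viva on the transfer ellipse at r = 38000 km gives v_t = √[μ(2/r − 1/a_t)] = 1.882 km/s.
Δv₂ = |v_t − v_c| = |1.882 − 3.235| = 1.353 km/s.

Δv₂ = 1350 m/s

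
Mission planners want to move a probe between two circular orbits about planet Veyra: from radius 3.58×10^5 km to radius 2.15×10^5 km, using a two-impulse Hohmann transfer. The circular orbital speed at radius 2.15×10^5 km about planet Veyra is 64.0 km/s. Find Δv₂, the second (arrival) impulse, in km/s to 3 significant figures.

Δv₂ = 7.54 km/s

From the circular-orbit relation v² = μ/r at r = 2.15×10^5 km: μ = v²r = (64.0)² × 2.15×10^5 = 8.80640×10^8 km³/s².
Transfer-ellipse semi-major axis a_t = (r₁ + r₂)/2 = (3.580×10^5 + 2.150×10^5)/2 = 2.865×10^5 km.
Circular speed at r = 2.150×10^5 km: v_c = √(μ/r) = 64.000 km/s.
Transfer-orbit speed at the same r (vis-viva, a = a_t): v_t = √[μ(2/r − 1/a_t)] = 71.542 km/s.
Δv₂ = |v_t − v_c| = |71.542 − 64.000| = 7.542 km/s.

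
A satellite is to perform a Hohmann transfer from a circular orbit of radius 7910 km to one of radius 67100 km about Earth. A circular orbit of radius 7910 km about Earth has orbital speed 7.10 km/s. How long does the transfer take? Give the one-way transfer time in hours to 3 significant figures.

From the circular-orbit relation v² = μ/r at r = 7910 km: μ = v²r = (7.10)² × 7910 = 3.98743×10^5 km³/s².
The Hohmann ellipse has a_t = (r₁ + r₂)/2 = 37505 km.
Half the transfer-orbit period gives t = π√(a_t³/μ) = 36140 s.
Converting: 36140 s ÷ 3600 s/hour = 10.0 hours.

t = 10.0 hours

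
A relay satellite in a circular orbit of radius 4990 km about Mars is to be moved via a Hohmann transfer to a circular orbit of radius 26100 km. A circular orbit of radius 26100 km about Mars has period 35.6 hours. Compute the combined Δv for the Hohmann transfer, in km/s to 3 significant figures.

Δv = 1.42 km/s

From Kepler's third law T² = 4π²r³/μ at r = 26100 km, T = 35.6 hours = 35.6 × 3600 s = 1.2816×10^5 s: μ = 4π²r³/T² = 42734.3 km³/s².
Transfer-ellipse semi-major axis a_t = (r₁ + r₂)/2 = (4990 + 26100)/2 = 15545 km.
Circular speed at r₁: v₁ = √(μ/r₁) = √(42734.3/4990) = 2.92643 km/s.
Transfer-orbit speed at r₁ (v² = μ(2/r − 1/a)): v_p = √[μ(2/r₁ − 1/a_t)] = 3.79195 km/s.
First burn Δv₁ = |v_p − v₁| = 0.8655 km/s.
At r₂, v₂ = √(μ/r₂) = 1.2796 km/s.
Transfer-orbit speed at r₂: v_a = √[μ(2/r₂ − 1/a_t)] = 0.72497 km/s.
Second burn Δv₂ = |v₂ − v_a| = 0.5546 km/s.
Total Δv = Δv₁ + Δv₂ = 1.420 km/s.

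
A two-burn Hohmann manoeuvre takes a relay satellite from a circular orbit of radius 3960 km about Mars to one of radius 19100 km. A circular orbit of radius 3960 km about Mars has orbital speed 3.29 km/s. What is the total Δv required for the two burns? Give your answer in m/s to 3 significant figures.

Δv = 1560 m/s

From the circular-orbit relation v² = μ/r at r = 3960 km: μ = v²r = (3.29)² × 3960 = 42863.4 km³/s².
Transfer-ellipse semi-major axis a_t = (r₁ + r₂)/2 = (3960 + 19100)/2 = 11530 km.
Circular speed at r₁: v₁ = √(μ/r₁) = √(42863.4/3960) = 3.2900 km/s.
Transfer-orbit speed at r₁ (v² = μ(2/r − 1/a)): v_p = √[μ(2/r₁ − 1/a_t)] = 4.2345 km/s.
First burn Δv₁ = |v_p − v₁| = 0.9445 km/s.
Circular speed at r₂: v₂ = √(μ/r₂) = 1.498 km/s.
Transfer-orbit speed at r₂: v_a = √[μ(2/r₂ − 1/a_t)] = 0.8779 km/s.
Second burn Δv₂ = |v₂ − v_a| = 0.6201 km/s.
Total Δv = Δv₁ + Δv₂ = 1.565 km/s.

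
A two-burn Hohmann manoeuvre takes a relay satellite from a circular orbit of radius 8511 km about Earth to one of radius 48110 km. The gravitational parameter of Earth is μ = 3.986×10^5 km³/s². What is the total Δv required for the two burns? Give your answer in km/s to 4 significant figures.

The Hohmann ellipse has a_t = (r₁ + r₂)/2 = 28310.5 km.
Circular speed at r₁: v₁ = √(μ/r₁) = √(3.986×10^5/8511) = 6.8435 km/s.
Transfer-orbit speed at r₁ (vis-viva): v_p = √[μ(2/r₁ − 1/a_t)] = 8.9212 km/s.
First burn Δv₁ = |v_p − v₁| = 2.078 km/s.
At r₂, v₂ = √(μ/r₂) = 2.878 km/s.
Transfer-orbit speed at r₂: v_a = √[μ(2/r₂ − 1/a_t)] = 1.578 km/s.
Second burn Δv₂ = |v₂ − v_a| = 1.300 km/s.
Δv = Δv₁ + Δv₂ = 2.078 + 1.300 = 3.378 km/s.

Δv = 3.378 km/s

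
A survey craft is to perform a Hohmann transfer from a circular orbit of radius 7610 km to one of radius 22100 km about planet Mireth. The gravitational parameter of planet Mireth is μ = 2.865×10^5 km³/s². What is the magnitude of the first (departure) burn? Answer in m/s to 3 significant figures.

The Hohmann ellipse has a_t = (r₁ + r₂)/2 = 14855 km.
On the circular orbit at r = 7610 km, v_c = √(μ/r) = 6.136 km/s.
Vis-viva on the transfer ellipse at r = 7610 km gives v_t = √[μ(2/r − 1/a_t)] = 7.484 km/s.
Δv₁ = |v_t − v_c| = |7.484 − 6.136| = 1.348 km/s.

Δv₁ = 1350 m/s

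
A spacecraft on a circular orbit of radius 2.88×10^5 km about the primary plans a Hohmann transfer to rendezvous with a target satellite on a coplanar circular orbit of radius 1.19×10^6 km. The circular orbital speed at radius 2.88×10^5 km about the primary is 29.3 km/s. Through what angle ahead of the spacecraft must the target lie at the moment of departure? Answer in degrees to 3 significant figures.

From the circular-orbit relation v² = μ/r at r = 2.88×10^5 km: μ = v²r = (29.3)² × 2.88×10^5 = 2.47245×10^8 km³/s².
Transfer-ellipse semi-major axis a_t = (r₁ + r₂)/2 = (2.880×10^5 + 1.190×10^6)/2 = 7.390×10^5 km.
The half-period of the transfer ellipse is t = π√(a_t³/μ) = 1.26927×10^5 s.
The target's mean motion on its circular orbit is ω₂ = √(μ/r₂³) = 1.21128×10^-5 rad/s.
Angle swept by the target during transfer: ω₂·t = 1.5374 rad = 88.09°.
Arrival is 180° from departure on the ellipse, so φ = 180° − 88.09° = 91.9°.

φ = 91.9°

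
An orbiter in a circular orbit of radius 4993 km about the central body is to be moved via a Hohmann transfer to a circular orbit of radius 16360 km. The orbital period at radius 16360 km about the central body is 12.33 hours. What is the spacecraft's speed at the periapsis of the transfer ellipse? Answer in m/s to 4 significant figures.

v = 5189 m/s

From Kepler's third law T² = 4π²r³/μ at r = 16360 km, T = 12.33 hours = 12.33 × 3600 s = 44388 s: μ = 4π²r³/T² = 87736.1 km³/s².
Transfer-ellipse semi-major axis a_t = (r₁ + r₂)/2 = (4993 + 16360)/2 = 10676.5 km.
At periapsis, r = 4993 km.
Vis-viva: v = √[μ(2/r − 1/a_t)] = √[87736.1 × (2/4993 − 1/10676.5)] = 5.189 km/s.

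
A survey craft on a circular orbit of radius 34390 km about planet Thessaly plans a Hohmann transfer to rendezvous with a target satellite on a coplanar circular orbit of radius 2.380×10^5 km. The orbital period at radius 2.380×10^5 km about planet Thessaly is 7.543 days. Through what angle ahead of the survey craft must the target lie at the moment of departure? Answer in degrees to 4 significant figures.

φ = 102.1°

From Kepler's third law T² = 4π²r³/μ at r = 2.380×10^5 km, T = 7.543 days = 7.543 × 86400 s = 6.517152×10^5 s: μ = 4π²r³/T² = 1.25307×10^6 km³/s².
The Hohmann ellipse has a_t = (r₁ + r₂)/2 = 1.36195×10^5 km.
The half-period of the transfer ellipse is t = π√(a_t³/μ) = 1.411×10^5 s.
The target's mean motion on its circular orbit is ω₂ = √(μ/r₂³) = 9.641×10^-6 rad/s.
Angle swept by the target during transfer: ω₂·t = 1.360 rad = 77.92°.
Arrival is 180° from departure on the ellipse, so φ = 180° − 77.92° = 102.1°.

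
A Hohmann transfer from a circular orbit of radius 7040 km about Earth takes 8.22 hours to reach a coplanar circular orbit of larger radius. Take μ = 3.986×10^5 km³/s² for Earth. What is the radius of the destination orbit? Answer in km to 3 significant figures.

Transfer time t = 8.22 hours = 29592 s, and t = π√(a_t³/μ).
So a_t = (μ t²/π²)^(1/3) = (3.986×10^5 × (29592)² / π²)^(1/3) = 32824 km.
Since a_t = (r₁ + r₂)/2, r₂ = 2a_t − r₁ = 2×32824 − 7040 = 58608 km.

r₂ = 58600 km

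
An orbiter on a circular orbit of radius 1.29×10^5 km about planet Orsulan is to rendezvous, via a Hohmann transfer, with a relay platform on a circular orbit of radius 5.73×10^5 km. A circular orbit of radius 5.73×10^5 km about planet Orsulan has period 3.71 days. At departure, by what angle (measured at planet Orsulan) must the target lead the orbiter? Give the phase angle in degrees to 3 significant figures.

φ = 93.7°

From Kepler's third law T² = 4π²r³/μ at r = 5.73×10^5 km, T = 3.71 days = 3.71 × 86400 s = 3.20544×10^5 s: μ = 4π²r³/T² = 7.22850×10^7 km³/s².
Transfer-ellipse semi-major axis a_t = (r₁ + r₂)/2 = (1.290×10^5 + 5.730×10^5)/2 = 3.510×10^5 km.
The half-period of the transfer ellipse is t = π√(a_t³/μ) = 76840 s.
Target angular speed ω₂ = √(μ/r₂³) = 1.9602×10^-5 rad/s.
Angle swept by the target during transfer: ω₂·t = 1.5062 rad = 86.30°.
Arrival is 180° from departure on the ellipse, so φ = 180° − 86.30° = 93.7°.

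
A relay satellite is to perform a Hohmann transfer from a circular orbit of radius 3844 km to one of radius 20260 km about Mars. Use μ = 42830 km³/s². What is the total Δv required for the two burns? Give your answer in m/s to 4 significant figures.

Semi-major axis of the transfer orbit: a_t = (3844 + 20260)/2 = 12052 km.
Circular speed at r₁: v₁ = √(μ/r₁) = √(42830/3844) = 3.3380 km/s.
On the transfer ellipse at r₁, vis-viva gives v_p = √[μ(2/r₁ − 1/a_t)] = 4.3279 km/s.
First burn Δv₁ = |v_p − v₁| = 0.9899 km/s.
At r₂, v₂ = √(μ/r₂) = 1.45397 km/s.
Transfer-orbit speed at r₂: v_a = √[μ(2/r₂ − 1/a_t)] = 0.821139 km/s.
Second burn Δv₂ = |v₂ − v_a| = 0.6328 km/s.
Total Δv = Δv₁ + Δv₂ = 1.623 km/s.

Δv = 1623 m/s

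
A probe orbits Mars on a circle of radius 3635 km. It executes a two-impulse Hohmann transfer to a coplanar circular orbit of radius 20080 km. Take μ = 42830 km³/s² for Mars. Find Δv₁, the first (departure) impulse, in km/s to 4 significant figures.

Δv₁ = 1.034 km/s

Semi-major axis of the transfer orbit: a_t = (3635 + 20080)/2 = 11857.5 km.
On the circular orbit at r = 3635 km, v_c = √(μ/r) = 3.433 km/s.
Transfer-orbit speed at the same r (vis-viva, a = a_t): v_t = √[μ(2/r − 1/a_t)] = 4.467 km/s.
Δv₁ = |v_t − v_c| = |4.467 − 3.433| = 1.034 km/s.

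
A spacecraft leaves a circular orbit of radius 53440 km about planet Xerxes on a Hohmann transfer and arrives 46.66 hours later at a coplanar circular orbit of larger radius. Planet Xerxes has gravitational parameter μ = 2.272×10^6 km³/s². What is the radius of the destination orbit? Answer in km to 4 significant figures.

Transfer time t = 46.66 hours = 1.67976×10^5 s, and t = π√(a_t³/μ).
So a_t = (μ t²/π²)^(1/3) = (2.272×10^6 × (1.67976×10^5)² / π²)^(1/3) = 1.8658×10^5 km.
Since a_t = (r₁ + r₂)/2, r₂ = 2a_t − r₁ = 2×1.8658×10^5 − 53440 = 3.1972×10^5 km.

r₂ = 3.197×10^5 km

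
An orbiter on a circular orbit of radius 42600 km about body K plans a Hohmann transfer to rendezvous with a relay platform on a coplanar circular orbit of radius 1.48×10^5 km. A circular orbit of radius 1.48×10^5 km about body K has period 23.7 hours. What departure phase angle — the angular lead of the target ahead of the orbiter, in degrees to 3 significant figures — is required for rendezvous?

φ = 87.0°

From Kepler's third law T² = 4π²r³/μ at r = 1.48×10^5 km, T = 23.7 hours = 23.7 × 3600 s = 85320 s: μ = 4π²r³/T² = 1.75810×10^7 km³/s².
Semi-major axis of the transfer orbit: a_t = (42600 + 1.480×10^5)/2 = 95300 km.
Transfer time t = π√(a_t³/μ) = 22043 s.
The target's mean motion on its circular orbit is ω₂ = √(μ/r₂³) = 7.3643×10^-5 rad/s.
Angle swept by the target during transfer: ω₂·t = 1.6233 rad = 93.01°.
The orbiter traverses 180° on the transfer ellipse, so the target must lead by 180° − 93.01° = 87.0°.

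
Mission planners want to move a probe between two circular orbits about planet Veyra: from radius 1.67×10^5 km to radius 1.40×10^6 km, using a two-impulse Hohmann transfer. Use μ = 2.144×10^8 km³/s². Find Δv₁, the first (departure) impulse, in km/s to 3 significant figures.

The Hohmann ellipse has a_t = (r₁ + r₂)/2 = 7.835×10^5 km.
Circular speed at r = 1.670×10^5 km: v_c = √(μ/r) = 35.83 km/s.
Transfer-orbit speed at the same r (vis-viva, a = a_t): v_t = √[μ(2/r − 1/a_t)] = 47.90 km/s.
Δv₁ = |v_t − v_c| = |47.90 − 35.83| = 12.07 km/s.

Δv₁ = 12.1 km/s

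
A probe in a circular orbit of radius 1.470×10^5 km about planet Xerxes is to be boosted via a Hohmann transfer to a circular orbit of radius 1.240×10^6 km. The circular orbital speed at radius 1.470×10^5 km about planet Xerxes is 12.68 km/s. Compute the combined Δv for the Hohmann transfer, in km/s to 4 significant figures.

From the circular-orbit relation v² = μ/r at r = 1.470×10^5 km: μ = v²r = (12.68)² × 1.470×10^5 = 2.36350×10^7 km³/s².
Transfer-ellipse semi-major axis a_t = (r₁ + r₂)/2 = (1.470×10^5 + 1.240×10^6)/2 = 6.935×10^5 km.
Circular speed at r₁: v₁ = √(μ/r₁) = √(2.36350×10^7/1.470×10^5) = 12.680 km/s.
Transfer-orbit speed at r₁ (v² = μ(2/r − 1/a)): v_p = √[μ(2/r₁ − 1/a_t)] = 16.955 km/s.
First burn Δv₁ = |v_p − v₁| = 4.275 km/s.
At r₂, v₂ = √(μ/r₂) = 4.366 km/s.
Transfer-orbit speed at r₂: v_a = √[μ(2/r₂ − 1/a_t)] = 2.010 km/s.
Second burn Δv₂ = |v₂ − v_a| = 2.356 km/s.
Total Δv = Δv₁ + Δv₂ = 6.631 km/s.

Δv = 6.631 km/s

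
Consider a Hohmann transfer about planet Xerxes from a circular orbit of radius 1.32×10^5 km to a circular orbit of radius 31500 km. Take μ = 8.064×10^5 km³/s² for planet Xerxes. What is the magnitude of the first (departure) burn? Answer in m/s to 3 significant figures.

Semi-major axis of the transfer orbit: a_t = (1.320×10^5 + 31500)/2 = 81750 km.
On the circular orbit at r = 1.320×10^5 km, v_c = √(μ/r) = 2.4717 km/s.
Vis-viva on the transfer ellipse at r = 1.320×10^5 km gives v_t = √[μ(2/r − 1/a_t)] = 1.5343 km/s.
Δv₁ = |v_t − v_c| = |1.5343 − 2.4717| = 0.9374 km/s.

Δv₁ = 937 m/s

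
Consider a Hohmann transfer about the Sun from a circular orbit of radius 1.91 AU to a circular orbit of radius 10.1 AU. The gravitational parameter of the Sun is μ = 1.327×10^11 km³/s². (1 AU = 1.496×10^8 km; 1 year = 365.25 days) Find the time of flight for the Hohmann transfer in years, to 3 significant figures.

t = 7.36 years

In km: r₁ = 1.91 × 1.496×10^8 = 2.85736×10^8 km; r₂ = 10.1 × 1.496×10^8 = 1.51096×10^9 km.
The Hohmann ellipse has a_t = (r₁ + r₂)/2 = 8.98348×10^8 km.
By Kepler's third law the transfer-orbit period is T = 2π√(a_t³/μ), so t = T/2 = 2.322×10^8 s.
Converting: 2.322×10^8 s ÷ 3.15576×10^7 s/year (365.25 × 86400) = 7.36 years.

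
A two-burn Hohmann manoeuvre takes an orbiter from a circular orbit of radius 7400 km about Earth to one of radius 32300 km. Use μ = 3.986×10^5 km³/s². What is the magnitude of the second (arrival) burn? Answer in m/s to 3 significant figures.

The Hohmann ellipse has a_t = (r₁ + r₂)/2 = 19850 km.
Circular speed at r = 32300 km: v_c = √(μ/r) = 3.513 km/s.
Transfer-orbit speed at the same r (vis-viva, a = a_t): v_t = √[μ(2/r − 1/a_t)] = 2.145 km/s.
Δv₂ = |v_t − v_c| = |2.145 − 3.513| = 1.368 km/s.

Δv₂ = 1370 m/s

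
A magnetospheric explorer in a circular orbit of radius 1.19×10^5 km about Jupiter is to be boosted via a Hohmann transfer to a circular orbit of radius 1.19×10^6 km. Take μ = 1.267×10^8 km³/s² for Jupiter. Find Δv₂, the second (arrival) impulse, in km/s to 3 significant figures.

Semi-major axis of the transfer orbit: a_t = (1.190×10^5 + 1.190×10^6)/2 = 6.545×10^5 km.
Circular speed at r = 1.190×10^6 km: v_c = √(μ/r) = 10.3185 km/s.
Vis-viva on the transfer ellipse at r = 1.190×10^6 km gives v_t = √[μ(2/r − 1/a_t)] = 4.39981 km/s.
Δv₂ = |v_t − v_c| = |4.39981 − 10.3185| = 5.919 km/s.

Δv₂ = 5.92 km/s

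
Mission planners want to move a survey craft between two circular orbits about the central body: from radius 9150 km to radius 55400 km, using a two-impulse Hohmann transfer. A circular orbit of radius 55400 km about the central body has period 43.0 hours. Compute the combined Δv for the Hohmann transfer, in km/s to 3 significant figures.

From Kepler's third law T² = 4π²r³/μ at r = 55400 km, T = 43.0 hours = 43.0 × 3600 s = 1.548×10^5 s: μ = 4π²r³/T² = 2.80122×10^5 km³/s².
The Hohmann ellipse has a_t = (r₁ + r₂)/2 = 32275 km.
Circular speed at r₁: v₁ = √(μ/r₁) = √(2.80122×10^5/9150) = 5.533 km/s.
Transfer-orbit speed at r₁ (vis-viva): v_p = √[μ(2/r₁ − 1/a_t)] = 7.249 km/s.
First burn Δv₁ = |v_p − v₁| = 1.716 km/s.
Circular speed at r₂: v₂ = √(μ/r₂) = 2.2486 km/s.
Transfer-orbit speed at r₂: v_a = √[μ(2/r₂ − 1/a_t)] = 1.1973 km/s.
Second burn Δv₂ = |v₂ − v_a| = 1.051 km/s.
Total Δv = Δv₁ + Δv₂ = 2.767 km/s.

Δv = 2.77 km/s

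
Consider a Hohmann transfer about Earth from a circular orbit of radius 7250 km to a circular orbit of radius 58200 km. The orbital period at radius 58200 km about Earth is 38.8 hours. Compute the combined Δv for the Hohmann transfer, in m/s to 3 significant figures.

Δv = 3860 m/s

From Kepler's third law T² = 4π²r³/μ at r = 58200 km, T = 38.8 hours = 38.8 × 3600 s = 1.3968×10^5 s: μ = 4π²r³/T² = 3.98897×10^5 km³/s².
Semi-major axis of the transfer orbit: a_t = (7250 + 58200)/2 = 32725 km.
Circular speed at r₁: v₁ = √(μ/r₁) = √(3.98897×10^5/7250) = 7.418 km/s.
Transfer-orbit speed at r₁ (vis-viva): v_p = √[μ(2/r₁ − 1/a_t)] = 9.892 km/s.
First burn Δv₁ = |v_p − v₁| = 2.474 km/s.
At r₂, v₂ = √(μ/r₂) = 2.618 km/s.
Transfer-orbit speed at r₂: v_a = √[μ(2/r₂ − 1/a_t)] = 1.232 km/s.
Second burn Δv₂ = |v₂ − v_a| = 1.386 km/s.
Δv = Δv₁ + Δv₂ = 2.474 + 1.386 = 3.860 km/s.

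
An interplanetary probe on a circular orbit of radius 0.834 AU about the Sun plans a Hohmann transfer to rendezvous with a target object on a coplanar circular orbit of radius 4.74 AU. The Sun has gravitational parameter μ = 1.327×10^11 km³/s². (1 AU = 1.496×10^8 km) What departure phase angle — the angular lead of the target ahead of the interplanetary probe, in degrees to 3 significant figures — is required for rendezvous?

φ = 98.8°

In km: r₁ = 0.834 × 1.496×10^8 = 1.247664×10^8 km; r₂ = 4.74 × 1.496×10^8 = 7.09104×10^8 km.
Transfer-ellipse semi-major axis a_t = (r₁ + r₂)/2 = (1.247664×10^8 + 7.09104×10^8)/2 = 4.169352×10^8 km.
The half-period of the transfer ellipse is t = π√(a_t³/μ) = 7.3420×10^7 s.
Target angular speed ω₂ = √(μ/r₂³) = 1.9292×10^-8 rad/s.
Angle swept by the target during transfer: ω₂·t = 1.4164 rad = 81.154°.
Arrival is 180° from departure on the ellipse, so φ = 180° − 81.154° = 98.8°.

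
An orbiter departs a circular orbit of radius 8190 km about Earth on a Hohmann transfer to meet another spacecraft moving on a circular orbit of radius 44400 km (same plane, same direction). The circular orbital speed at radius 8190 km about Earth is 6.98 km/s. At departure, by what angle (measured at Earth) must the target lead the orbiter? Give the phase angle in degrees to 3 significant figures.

φ = 98.0°

From the circular-orbit relation v² = μ/r at r = 8190 km: μ = v²r = (6.98)² × 8190 = 3.99020×10^5 km³/s².
Transfer-ellipse semi-major axis a_t = (r₁ + r₂)/2 = (8190 + 44400)/2 = 26295 km.
Transfer time t = π√(a_t³/μ) = 21206 s.
The target's mean motion on its circular orbit is ω₂ = √(μ/r₂³) = 6.7519×10^-5 rad/s.
Angle swept by the target during transfer: ω₂·t = 1.4318 rad = 82.04°.
The orbiter traverses 180° on the transfer ellipse, so the target must lead by 180° − 82.04° = 98.0°.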